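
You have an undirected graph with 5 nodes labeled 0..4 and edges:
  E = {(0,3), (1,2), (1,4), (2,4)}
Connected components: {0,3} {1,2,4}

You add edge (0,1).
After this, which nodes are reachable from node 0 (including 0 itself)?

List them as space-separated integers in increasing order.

Before: nodes reachable from 0: {0,3}
Adding (0,1): merges 0's component with another. Reachability grows.
After: nodes reachable from 0: {0,1,2,3,4}

Answer: 0 1 2 3 4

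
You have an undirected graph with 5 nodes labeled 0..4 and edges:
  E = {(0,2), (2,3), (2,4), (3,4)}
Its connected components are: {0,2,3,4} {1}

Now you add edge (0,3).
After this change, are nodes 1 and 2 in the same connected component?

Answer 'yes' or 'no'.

Initial components: {0,2,3,4} {1}
Adding edge (0,3): both already in same component {0,2,3,4}. No change.
New components: {0,2,3,4} {1}
Are 1 and 2 in the same component? no

Answer: no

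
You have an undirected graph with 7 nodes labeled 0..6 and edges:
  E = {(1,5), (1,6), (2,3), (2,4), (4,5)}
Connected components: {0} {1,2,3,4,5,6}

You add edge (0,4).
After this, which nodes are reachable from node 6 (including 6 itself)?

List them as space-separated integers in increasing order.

Before: nodes reachable from 6: {1,2,3,4,5,6}
Adding (0,4): merges 6's component with another. Reachability grows.
After: nodes reachable from 6: {0,1,2,3,4,5,6}

Answer: 0 1 2 3 4 5 6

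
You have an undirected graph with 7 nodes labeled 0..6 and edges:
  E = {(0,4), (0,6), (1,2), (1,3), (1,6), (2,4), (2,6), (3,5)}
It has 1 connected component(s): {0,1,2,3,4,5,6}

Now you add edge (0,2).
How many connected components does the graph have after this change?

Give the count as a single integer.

Initial component count: 1
Add (0,2): endpoints already in same component. Count unchanged: 1.
New component count: 1

Answer: 1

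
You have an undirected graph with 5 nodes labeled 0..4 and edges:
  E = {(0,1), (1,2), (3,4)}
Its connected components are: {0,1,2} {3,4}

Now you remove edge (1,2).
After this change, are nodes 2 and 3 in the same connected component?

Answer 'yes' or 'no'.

Initial components: {0,1,2} {3,4}
Removing edge (1,2): it was a bridge — component count 2 -> 3.
New components: {0,1} {2} {3,4}
Are 2 and 3 in the same component? no

Answer: no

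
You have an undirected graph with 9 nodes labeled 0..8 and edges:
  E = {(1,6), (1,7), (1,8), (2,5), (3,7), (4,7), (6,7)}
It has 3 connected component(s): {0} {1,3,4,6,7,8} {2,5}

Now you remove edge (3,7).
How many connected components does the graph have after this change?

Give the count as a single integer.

Answer: 4

Derivation:
Initial component count: 3
Remove (3,7): it was a bridge. Count increases: 3 -> 4.
  After removal, components: {0} {1,4,6,7,8} {2,5} {3}
New component count: 4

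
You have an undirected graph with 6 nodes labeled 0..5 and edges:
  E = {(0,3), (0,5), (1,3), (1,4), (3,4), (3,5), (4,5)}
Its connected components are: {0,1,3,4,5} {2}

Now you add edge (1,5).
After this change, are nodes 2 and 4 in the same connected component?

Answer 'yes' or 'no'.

Initial components: {0,1,3,4,5} {2}
Adding edge (1,5): both already in same component {0,1,3,4,5}. No change.
New components: {0,1,3,4,5} {2}
Are 2 and 4 in the same component? no

Answer: no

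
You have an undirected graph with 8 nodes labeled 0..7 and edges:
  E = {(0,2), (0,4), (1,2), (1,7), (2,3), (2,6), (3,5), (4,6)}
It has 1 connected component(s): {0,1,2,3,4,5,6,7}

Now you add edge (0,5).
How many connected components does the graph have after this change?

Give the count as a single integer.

Initial component count: 1
Add (0,5): endpoints already in same component. Count unchanged: 1.
New component count: 1

Answer: 1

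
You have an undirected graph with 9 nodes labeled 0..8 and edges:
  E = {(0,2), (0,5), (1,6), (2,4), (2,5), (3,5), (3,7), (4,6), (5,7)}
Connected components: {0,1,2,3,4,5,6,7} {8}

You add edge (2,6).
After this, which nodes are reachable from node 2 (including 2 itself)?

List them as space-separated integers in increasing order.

Answer: 0 1 2 3 4 5 6 7

Derivation:
Before: nodes reachable from 2: {0,1,2,3,4,5,6,7}
Adding (2,6): both endpoints already in same component. Reachability from 2 unchanged.
After: nodes reachable from 2: {0,1,2,3,4,5,6,7}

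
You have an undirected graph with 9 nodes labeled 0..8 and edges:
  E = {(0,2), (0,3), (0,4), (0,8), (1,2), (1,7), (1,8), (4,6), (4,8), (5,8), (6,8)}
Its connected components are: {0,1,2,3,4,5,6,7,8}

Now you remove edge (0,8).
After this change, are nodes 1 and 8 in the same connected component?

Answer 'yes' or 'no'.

Answer: yes

Derivation:
Initial components: {0,1,2,3,4,5,6,7,8}
Removing edge (0,8): not a bridge — component count unchanged at 1.
New components: {0,1,2,3,4,5,6,7,8}
Are 1 and 8 in the same component? yes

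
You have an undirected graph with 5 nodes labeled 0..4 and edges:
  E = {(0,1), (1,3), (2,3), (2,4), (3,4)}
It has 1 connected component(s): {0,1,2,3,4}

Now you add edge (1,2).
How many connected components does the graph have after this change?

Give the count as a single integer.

Answer: 1

Derivation:
Initial component count: 1
Add (1,2): endpoints already in same component. Count unchanged: 1.
New component count: 1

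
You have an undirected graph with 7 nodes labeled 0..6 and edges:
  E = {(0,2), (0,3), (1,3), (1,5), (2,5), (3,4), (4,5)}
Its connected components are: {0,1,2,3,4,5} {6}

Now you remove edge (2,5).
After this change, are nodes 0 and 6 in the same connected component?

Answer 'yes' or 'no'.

Initial components: {0,1,2,3,4,5} {6}
Removing edge (2,5): not a bridge — component count unchanged at 2.
New components: {0,1,2,3,4,5} {6}
Are 0 and 6 in the same component? no

Answer: no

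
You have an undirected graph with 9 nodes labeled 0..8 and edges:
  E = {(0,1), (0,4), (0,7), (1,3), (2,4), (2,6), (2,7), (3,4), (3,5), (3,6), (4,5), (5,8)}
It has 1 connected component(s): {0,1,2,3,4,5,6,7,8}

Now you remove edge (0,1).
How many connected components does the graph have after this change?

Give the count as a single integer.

Initial component count: 1
Remove (0,1): not a bridge. Count unchanged: 1.
  After removal, components: {0,1,2,3,4,5,6,7,8}
New component count: 1

Answer: 1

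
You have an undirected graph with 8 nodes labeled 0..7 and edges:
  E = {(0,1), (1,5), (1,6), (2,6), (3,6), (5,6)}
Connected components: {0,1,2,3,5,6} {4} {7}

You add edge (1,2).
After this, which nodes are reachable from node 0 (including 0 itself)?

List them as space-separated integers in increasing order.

Before: nodes reachable from 0: {0,1,2,3,5,6}
Adding (1,2): both endpoints already in same component. Reachability from 0 unchanged.
After: nodes reachable from 0: {0,1,2,3,5,6}

Answer: 0 1 2 3 5 6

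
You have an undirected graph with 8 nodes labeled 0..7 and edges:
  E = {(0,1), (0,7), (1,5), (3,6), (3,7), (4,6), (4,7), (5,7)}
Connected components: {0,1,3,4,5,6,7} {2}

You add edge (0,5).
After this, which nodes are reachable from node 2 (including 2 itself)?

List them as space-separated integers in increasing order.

Answer: 2

Derivation:
Before: nodes reachable from 2: {2}
Adding (0,5): both endpoints already in same component. Reachability from 2 unchanged.
After: nodes reachable from 2: {2}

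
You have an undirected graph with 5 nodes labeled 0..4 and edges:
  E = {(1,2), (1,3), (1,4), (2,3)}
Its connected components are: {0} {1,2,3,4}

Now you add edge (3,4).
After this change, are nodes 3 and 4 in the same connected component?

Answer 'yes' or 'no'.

Answer: yes

Derivation:
Initial components: {0} {1,2,3,4}
Adding edge (3,4): both already in same component {1,2,3,4}. No change.
New components: {0} {1,2,3,4}
Are 3 and 4 in the same component? yes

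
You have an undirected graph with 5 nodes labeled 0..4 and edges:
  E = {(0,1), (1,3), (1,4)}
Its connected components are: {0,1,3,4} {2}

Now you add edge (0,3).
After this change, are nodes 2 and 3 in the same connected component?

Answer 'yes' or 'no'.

Answer: no

Derivation:
Initial components: {0,1,3,4} {2}
Adding edge (0,3): both already in same component {0,1,3,4}. No change.
New components: {0,1,3,4} {2}
Are 2 and 3 in the same component? no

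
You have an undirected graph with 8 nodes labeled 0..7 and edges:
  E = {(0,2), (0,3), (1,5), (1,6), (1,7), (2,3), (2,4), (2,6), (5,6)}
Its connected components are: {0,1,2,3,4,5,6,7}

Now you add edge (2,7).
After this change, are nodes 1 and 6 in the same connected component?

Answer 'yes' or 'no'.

Answer: yes

Derivation:
Initial components: {0,1,2,3,4,5,6,7}
Adding edge (2,7): both already in same component {0,1,2,3,4,5,6,7}. No change.
New components: {0,1,2,3,4,5,6,7}
Are 1 and 6 in the same component? yes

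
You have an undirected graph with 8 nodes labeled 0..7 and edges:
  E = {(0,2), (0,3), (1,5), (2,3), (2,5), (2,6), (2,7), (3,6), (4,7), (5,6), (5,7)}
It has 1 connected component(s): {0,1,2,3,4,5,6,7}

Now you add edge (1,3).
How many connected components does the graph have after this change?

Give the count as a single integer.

Answer: 1

Derivation:
Initial component count: 1
Add (1,3): endpoints already in same component. Count unchanged: 1.
New component count: 1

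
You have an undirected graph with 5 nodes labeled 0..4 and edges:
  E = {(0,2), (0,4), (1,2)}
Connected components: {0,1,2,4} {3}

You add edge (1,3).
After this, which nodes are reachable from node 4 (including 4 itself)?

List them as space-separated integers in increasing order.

Before: nodes reachable from 4: {0,1,2,4}
Adding (1,3): merges 4's component with another. Reachability grows.
After: nodes reachable from 4: {0,1,2,3,4}

Answer: 0 1 2 3 4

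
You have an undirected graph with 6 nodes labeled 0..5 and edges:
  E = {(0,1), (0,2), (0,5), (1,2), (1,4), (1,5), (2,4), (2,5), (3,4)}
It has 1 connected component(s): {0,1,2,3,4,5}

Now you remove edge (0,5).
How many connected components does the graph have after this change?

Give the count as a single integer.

Initial component count: 1
Remove (0,5): not a bridge. Count unchanged: 1.
  After removal, components: {0,1,2,3,4,5}
New component count: 1

Answer: 1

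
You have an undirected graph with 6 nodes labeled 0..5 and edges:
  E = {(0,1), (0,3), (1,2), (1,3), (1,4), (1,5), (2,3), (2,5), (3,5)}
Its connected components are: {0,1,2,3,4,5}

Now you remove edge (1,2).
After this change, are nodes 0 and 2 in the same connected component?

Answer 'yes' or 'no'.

Answer: yes

Derivation:
Initial components: {0,1,2,3,4,5}
Removing edge (1,2): not a bridge — component count unchanged at 1.
New components: {0,1,2,3,4,5}
Are 0 and 2 in the same component? yes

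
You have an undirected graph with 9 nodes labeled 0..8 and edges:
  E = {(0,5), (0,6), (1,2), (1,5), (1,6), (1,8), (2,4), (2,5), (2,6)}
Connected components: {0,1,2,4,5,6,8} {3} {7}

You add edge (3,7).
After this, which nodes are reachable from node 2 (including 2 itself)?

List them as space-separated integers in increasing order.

Answer: 0 1 2 4 5 6 8

Derivation:
Before: nodes reachable from 2: {0,1,2,4,5,6,8}
Adding (3,7): merges two components, but neither contains 2. Reachability from 2 unchanged.
After: nodes reachable from 2: {0,1,2,4,5,6,8}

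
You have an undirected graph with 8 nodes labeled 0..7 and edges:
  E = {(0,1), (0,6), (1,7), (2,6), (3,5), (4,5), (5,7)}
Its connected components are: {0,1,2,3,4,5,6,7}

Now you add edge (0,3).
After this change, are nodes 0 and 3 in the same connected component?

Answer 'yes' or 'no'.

Initial components: {0,1,2,3,4,5,6,7}
Adding edge (0,3): both already in same component {0,1,2,3,4,5,6,7}. No change.
New components: {0,1,2,3,4,5,6,7}
Are 0 and 3 in the same component? yes

Answer: yes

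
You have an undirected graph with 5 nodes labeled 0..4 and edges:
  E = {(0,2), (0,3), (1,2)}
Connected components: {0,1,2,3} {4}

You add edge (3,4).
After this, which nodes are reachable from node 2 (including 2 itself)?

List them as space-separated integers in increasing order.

Answer: 0 1 2 3 4

Derivation:
Before: nodes reachable from 2: {0,1,2,3}
Adding (3,4): merges 2's component with another. Reachability grows.
After: nodes reachable from 2: {0,1,2,3,4}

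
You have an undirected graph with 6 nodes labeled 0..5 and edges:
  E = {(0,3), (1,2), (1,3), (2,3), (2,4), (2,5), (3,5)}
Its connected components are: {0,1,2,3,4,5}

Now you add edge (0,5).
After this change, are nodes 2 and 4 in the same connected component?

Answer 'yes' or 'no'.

Initial components: {0,1,2,3,4,5}
Adding edge (0,5): both already in same component {0,1,2,3,4,5}. No change.
New components: {0,1,2,3,4,5}
Are 2 and 4 in the same component? yes

Answer: yes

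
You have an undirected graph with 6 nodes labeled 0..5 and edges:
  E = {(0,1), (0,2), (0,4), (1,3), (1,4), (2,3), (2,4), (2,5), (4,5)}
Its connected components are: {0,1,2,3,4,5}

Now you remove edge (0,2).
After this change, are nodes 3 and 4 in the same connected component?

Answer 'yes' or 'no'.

Answer: yes

Derivation:
Initial components: {0,1,2,3,4,5}
Removing edge (0,2): not a bridge — component count unchanged at 1.
New components: {0,1,2,3,4,5}
Are 3 and 4 in the same component? yes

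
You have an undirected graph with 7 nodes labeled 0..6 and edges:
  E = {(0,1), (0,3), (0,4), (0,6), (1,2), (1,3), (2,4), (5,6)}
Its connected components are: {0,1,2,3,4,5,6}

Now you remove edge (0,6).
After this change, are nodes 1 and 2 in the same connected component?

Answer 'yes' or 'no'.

Initial components: {0,1,2,3,4,5,6}
Removing edge (0,6): it was a bridge — component count 1 -> 2.
New components: {0,1,2,3,4} {5,6}
Are 1 and 2 in the same component? yes

Answer: yes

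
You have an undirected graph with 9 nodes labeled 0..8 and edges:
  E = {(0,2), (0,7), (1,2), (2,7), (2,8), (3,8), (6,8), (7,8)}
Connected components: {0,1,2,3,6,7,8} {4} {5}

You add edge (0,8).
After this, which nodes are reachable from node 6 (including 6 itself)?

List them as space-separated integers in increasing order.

Before: nodes reachable from 6: {0,1,2,3,6,7,8}
Adding (0,8): both endpoints already in same component. Reachability from 6 unchanged.
After: nodes reachable from 6: {0,1,2,3,6,7,8}

Answer: 0 1 2 3 6 7 8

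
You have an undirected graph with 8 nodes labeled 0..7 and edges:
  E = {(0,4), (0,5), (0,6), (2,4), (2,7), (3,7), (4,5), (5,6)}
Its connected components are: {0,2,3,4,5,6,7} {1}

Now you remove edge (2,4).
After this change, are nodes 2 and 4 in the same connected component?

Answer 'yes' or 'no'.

Answer: no

Derivation:
Initial components: {0,2,3,4,5,6,7} {1}
Removing edge (2,4): it was a bridge — component count 2 -> 3.
New components: {0,4,5,6} {1} {2,3,7}
Are 2 and 4 in the same component? no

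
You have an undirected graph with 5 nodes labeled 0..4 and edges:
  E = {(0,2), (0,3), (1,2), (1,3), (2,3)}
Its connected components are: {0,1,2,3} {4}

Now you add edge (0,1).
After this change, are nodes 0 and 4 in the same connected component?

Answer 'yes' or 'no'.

Initial components: {0,1,2,3} {4}
Adding edge (0,1): both already in same component {0,1,2,3}. No change.
New components: {0,1,2,3} {4}
Are 0 and 4 in the same component? no

Answer: no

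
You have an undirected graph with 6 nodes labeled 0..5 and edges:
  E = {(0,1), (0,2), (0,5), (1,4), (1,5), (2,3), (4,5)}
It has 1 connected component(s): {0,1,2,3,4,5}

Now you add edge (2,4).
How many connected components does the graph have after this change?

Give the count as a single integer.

Initial component count: 1
Add (2,4): endpoints already in same component. Count unchanged: 1.
New component count: 1

Answer: 1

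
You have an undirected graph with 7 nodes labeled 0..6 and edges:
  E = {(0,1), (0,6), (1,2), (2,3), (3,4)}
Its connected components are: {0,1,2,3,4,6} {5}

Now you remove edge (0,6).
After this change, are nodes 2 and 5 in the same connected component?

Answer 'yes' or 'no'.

Initial components: {0,1,2,3,4,6} {5}
Removing edge (0,6): it was a bridge — component count 2 -> 3.
New components: {0,1,2,3,4} {5} {6}
Are 2 and 5 in the same component? no

Answer: no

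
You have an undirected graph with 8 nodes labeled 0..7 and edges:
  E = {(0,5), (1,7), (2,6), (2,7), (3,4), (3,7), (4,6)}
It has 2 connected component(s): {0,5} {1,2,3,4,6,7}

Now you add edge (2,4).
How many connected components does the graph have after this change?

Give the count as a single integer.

Answer: 2

Derivation:
Initial component count: 2
Add (2,4): endpoints already in same component. Count unchanged: 2.
New component count: 2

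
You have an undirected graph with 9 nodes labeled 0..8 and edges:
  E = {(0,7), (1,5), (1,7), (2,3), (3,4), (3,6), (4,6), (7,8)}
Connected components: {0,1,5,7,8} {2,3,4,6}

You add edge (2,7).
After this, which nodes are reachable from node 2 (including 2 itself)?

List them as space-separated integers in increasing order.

Before: nodes reachable from 2: {2,3,4,6}
Adding (2,7): merges 2's component with another. Reachability grows.
After: nodes reachable from 2: {0,1,2,3,4,5,6,7,8}

Answer: 0 1 2 3 4 5 6 7 8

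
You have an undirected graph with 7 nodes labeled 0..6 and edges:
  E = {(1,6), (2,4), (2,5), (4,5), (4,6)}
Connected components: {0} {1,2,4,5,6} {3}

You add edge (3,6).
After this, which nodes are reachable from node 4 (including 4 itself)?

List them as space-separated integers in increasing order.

Answer: 1 2 3 4 5 6

Derivation:
Before: nodes reachable from 4: {1,2,4,5,6}
Adding (3,6): merges 4's component with another. Reachability grows.
After: nodes reachable from 4: {1,2,3,4,5,6}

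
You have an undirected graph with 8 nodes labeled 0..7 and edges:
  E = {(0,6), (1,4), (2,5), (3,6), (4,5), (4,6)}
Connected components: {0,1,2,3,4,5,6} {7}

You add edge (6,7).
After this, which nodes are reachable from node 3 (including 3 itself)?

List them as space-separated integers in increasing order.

Answer: 0 1 2 3 4 5 6 7

Derivation:
Before: nodes reachable from 3: {0,1,2,3,4,5,6}
Adding (6,7): merges 3's component with another. Reachability grows.
After: nodes reachable from 3: {0,1,2,3,4,5,6,7}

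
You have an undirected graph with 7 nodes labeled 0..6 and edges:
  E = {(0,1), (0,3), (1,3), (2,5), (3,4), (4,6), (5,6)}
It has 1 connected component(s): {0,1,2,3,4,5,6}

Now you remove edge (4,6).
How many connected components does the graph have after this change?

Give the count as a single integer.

Answer: 2

Derivation:
Initial component count: 1
Remove (4,6): it was a bridge. Count increases: 1 -> 2.
  After removal, components: {0,1,3,4} {2,5,6}
New component count: 2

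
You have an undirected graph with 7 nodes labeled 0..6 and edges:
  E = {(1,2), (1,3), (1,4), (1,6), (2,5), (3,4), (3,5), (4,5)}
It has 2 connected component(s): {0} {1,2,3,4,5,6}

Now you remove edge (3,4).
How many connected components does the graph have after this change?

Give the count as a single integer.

Initial component count: 2
Remove (3,4): not a bridge. Count unchanged: 2.
  After removal, components: {0} {1,2,3,4,5,6}
New component count: 2

Answer: 2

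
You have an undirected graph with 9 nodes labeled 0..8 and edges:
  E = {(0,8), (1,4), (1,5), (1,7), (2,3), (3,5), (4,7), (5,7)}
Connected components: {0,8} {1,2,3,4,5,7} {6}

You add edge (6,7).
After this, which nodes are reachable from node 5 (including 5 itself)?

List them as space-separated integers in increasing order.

Answer: 1 2 3 4 5 6 7

Derivation:
Before: nodes reachable from 5: {1,2,3,4,5,7}
Adding (6,7): merges 5's component with another. Reachability grows.
After: nodes reachable from 5: {1,2,3,4,5,6,7}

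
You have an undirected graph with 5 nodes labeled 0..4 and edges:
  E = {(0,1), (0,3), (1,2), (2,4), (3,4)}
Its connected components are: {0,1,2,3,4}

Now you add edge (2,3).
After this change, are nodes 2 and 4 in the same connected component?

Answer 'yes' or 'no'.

Answer: yes

Derivation:
Initial components: {0,1,2,3,4}
Adding edge (2,3): both already in same component {0,1,2,3,4}. No change.
New components: {0,1,2,3,4}
Are 2 and 4 in the same component? yes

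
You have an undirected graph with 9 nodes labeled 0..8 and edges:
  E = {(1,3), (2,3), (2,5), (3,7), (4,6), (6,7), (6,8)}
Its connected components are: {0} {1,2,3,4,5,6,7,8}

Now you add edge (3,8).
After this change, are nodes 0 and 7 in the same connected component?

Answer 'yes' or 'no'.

Answer: no

Derivation:
Initial components: {0} {1,2,3,4,5,6,7,8}
Adding edge (3,8): both already in same component {1,2,3,4,5,6,7,8}. No change.
New components: {0} {1,2,3,4,5,6,7,8}
Are 0 and 7 in the same component? no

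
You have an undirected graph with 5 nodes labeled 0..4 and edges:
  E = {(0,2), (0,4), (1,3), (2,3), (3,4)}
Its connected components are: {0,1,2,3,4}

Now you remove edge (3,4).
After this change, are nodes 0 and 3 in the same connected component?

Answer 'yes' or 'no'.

Initial components: {0,1,2,3,4}
Removing edge (3,4): not a bridge — component count unchanged at 1.
New components: {0,1,2,3,4}
Are 0 and 3 in the same component? yes

Answer: yes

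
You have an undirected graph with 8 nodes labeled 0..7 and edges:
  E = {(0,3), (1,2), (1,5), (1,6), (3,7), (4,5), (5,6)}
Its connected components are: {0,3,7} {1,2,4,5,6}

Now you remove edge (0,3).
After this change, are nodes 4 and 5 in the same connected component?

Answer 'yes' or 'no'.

Initial components: {0,3,7} {1,2,4,5,6}
Removing edge (0,3): it was a bridge — component count 2 -> 3.
New components: {0} {1,2,4,5,6} {3,7}
Are 4 and 5 in the same component? yes

Answer: yes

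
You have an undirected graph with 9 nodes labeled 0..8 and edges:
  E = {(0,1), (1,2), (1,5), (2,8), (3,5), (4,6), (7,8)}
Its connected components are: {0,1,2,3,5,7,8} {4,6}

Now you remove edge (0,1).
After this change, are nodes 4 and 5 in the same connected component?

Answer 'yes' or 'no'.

Initial components: {0,1,2,3,5,7,8} {4,6}
Removing edge (0,1): it was a bridge — component count 2 -> 3.
New components: {0} {1,2,3,5,7,8} {4,6}
Are 4 and 5 in the same component? no

Answer: no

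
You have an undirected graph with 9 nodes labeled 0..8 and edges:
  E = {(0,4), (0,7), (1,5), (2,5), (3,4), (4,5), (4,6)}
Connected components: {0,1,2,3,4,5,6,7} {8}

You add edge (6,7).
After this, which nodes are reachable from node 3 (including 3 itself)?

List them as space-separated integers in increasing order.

Answer: 0 1 2 3 4 5 6 7

Derivation:
Before: nodes reachable from 3: {0,1,2,3,4,5,6,7}
Adding (6,7): both endpoints already in same component. Reachability from 3 unchanged.
After: nodes reachable from 3: {0,1,2,3,4,5,6,7}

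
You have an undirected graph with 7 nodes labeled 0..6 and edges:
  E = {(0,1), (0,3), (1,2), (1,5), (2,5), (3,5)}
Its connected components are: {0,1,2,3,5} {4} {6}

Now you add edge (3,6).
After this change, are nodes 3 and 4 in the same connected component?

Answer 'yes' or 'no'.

Initial components: {0,1,2,3,5} {4} {6}
Adding edge (3,6): merges {0,1,2,3,5} and {6}.
New components: {0,1,2,3,5,6} {4}
Are 3 and 4 in the same component? no

Answer: no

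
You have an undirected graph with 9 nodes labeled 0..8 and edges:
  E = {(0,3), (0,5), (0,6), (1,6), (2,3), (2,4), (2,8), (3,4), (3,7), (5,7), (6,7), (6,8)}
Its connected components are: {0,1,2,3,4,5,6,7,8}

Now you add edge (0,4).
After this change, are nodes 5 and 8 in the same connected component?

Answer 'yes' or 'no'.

Answer: yes

Derivation:
Initial components: {0,1,2,3,4,5,6,7,8}
Adding edge (0,4): both already in same component {0,1,2,3,4,5,6,7,8}. No change.
New components: {0,1,2,3,4,5,6,7,8}
Are 5 and 8 in the same component? yes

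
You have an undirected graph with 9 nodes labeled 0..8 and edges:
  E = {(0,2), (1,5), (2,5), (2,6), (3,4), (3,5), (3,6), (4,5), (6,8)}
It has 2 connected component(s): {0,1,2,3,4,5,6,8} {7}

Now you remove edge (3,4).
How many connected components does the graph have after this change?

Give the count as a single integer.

Answer: 2

Derivation:
Initial component count: 2
Remove (3,4): not a bridge. Count unchanged: 2.
  After removal, components: {0,1,2,3,4,5,6,8} {7}
New component count: 2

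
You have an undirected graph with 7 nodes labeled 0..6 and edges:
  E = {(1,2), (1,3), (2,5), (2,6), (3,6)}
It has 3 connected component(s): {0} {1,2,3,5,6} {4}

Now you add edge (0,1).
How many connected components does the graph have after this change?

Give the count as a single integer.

Answer: 2

Derivation:
Initial component count: 3
Add (0,1): merges two components. Count decreases: 3 -> 2.
New component count: 2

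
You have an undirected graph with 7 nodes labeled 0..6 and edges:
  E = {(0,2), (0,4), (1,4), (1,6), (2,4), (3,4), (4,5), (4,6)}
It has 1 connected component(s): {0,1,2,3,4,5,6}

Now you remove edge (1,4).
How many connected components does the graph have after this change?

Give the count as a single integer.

Initial component count: 1
Remove (1,4): not a bridge. Count unchanged: 1.
  After removal, components: {0,1,2,3,4,5,6}
New component count: 1

Answer: 1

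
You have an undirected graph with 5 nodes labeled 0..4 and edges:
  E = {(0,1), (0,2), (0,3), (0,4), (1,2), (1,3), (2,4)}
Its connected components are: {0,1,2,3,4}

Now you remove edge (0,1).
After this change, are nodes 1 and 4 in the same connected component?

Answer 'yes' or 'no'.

Answer: yes

Derivation:
Initial components: {0,1,2,3,4}
Removing edge (0,1): not a bridge — component count unchanged at 1.
New components: {0,1,2,3,4}
Are 1 and 4 in the same component? yes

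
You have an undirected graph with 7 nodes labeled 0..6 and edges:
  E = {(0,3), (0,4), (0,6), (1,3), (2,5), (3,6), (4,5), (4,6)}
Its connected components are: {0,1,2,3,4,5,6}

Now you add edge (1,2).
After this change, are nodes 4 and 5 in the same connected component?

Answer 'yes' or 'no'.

Answer: yes

Derivation:
Initial components: {0,1,2,3,4,5,6}
Adding edge (1,2): both already in same component {0,1,2,3,4,5,6}. No change.
New components: {0,1,2,3,4,5,6}
Are 4 and 5 in the same component? yes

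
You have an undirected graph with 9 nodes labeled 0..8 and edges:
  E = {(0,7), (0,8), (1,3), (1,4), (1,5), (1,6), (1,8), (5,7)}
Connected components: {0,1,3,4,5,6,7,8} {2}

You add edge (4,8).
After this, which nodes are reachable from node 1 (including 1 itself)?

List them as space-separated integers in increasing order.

Answer: 0 1 3 4 5 6 7 8

Derivation:
Before: nodes reachable from 1: {0,1,3,4,5,6,7,8}
Adding (4,8): both endpoints already in same component. Reachability from 1 unchanged.
After: nodes reachable from 1: {0,1,3,4,5,6,7,8}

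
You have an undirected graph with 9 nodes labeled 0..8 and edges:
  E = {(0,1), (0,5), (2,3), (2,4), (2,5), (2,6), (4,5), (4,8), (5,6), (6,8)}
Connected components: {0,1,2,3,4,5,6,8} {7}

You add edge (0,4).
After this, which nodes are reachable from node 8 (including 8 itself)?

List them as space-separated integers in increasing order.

Answer: 0 1 2 3 4 5 6 8

Derivation:
Before: nodes reachable from 8: {0,1,2,3,4,5,6,8}
Adding (0,4): both endpoints already in same component. Reachability from 8 unchanged.
After: nodes reachable from 8: {0,1,2,3,4,5,6,8}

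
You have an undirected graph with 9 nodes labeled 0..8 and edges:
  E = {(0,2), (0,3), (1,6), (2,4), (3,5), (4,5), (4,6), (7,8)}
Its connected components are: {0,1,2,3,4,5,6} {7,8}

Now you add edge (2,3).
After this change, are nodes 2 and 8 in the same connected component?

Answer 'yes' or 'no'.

Answer: no

Derivation:
Initial components: {0,1,2,3,4,5,6} {7,8}
Adding edge (2,3): both already in same component {0,1,2,3,4,5,6}. No change.
New components: {0,1,2,3,4,5,6} {7,8}
Are 2 and 8 in the same component? no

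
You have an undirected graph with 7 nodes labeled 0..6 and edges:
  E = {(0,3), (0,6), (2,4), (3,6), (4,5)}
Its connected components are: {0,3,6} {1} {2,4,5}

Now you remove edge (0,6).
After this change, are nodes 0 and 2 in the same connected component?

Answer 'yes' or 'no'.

Initial components: {0,3,6} {1} {2,4,5}
Removing edge (0,6): not a bridge — component count unchanged at 3.
New components: {0,3,6} {1} {2,4,5}
Are 0 and 2 in the same component? no

Answer: no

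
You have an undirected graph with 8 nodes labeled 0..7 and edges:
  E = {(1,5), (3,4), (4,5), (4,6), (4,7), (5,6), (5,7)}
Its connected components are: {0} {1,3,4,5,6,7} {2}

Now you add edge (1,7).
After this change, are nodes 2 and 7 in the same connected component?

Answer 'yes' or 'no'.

Answer: no

Derivation:
Initial components: {0} {1,3,4,5,6,7} {2}
Adding edge (1,7): both already in same component {1,3,4,5,6,7}. No change.
New components: {0} {1,3,4,5,6,7} {2}
Are 2 and 7 in the same component? no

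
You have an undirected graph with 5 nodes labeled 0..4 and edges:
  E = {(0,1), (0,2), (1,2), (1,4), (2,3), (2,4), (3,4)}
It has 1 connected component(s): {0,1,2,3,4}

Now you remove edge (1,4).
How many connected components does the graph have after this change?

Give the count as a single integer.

Answer: 1

Derivation:
Initial component count: 1
Remove (1,4): not a bridge. Count unchanged: 1.
  After removal, components: {0,1,2,3,4}
New component count: 1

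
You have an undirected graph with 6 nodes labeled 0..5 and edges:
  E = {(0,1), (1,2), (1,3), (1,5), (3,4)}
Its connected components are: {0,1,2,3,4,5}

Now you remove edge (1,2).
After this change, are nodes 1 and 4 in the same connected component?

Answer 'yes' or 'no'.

Answer: yes

Derivation:
Initial components: {0,1,2,3,4,5}
Removing edge (1,2): it was a bridge — component count 1 -> 2.
New components: {0,1,3,4,5} {2}
Are 1 and 4 in the same component? yes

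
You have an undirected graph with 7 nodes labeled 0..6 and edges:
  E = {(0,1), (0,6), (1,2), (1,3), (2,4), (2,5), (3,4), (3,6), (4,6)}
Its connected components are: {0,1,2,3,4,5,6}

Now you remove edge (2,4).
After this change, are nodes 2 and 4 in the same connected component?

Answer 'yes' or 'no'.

Initial components: {0,1,2,3,4,5,6}
Removing edge (2,4): not a bridge — component count unchanged at 1.
New components: {0,1,2,3,4,5,6}
Are 2 and 4 in the same component? yes

Answer: yes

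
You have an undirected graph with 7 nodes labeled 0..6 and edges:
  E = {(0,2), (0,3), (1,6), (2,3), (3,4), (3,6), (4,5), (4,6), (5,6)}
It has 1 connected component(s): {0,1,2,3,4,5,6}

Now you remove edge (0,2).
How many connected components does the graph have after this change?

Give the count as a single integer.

Initial component count: 1
Remove (0,2): not a bridge. Count unchanged: 1.
  After removal, components: {0,1,2,3,4,5,6}
New component count: 1

Answer: 1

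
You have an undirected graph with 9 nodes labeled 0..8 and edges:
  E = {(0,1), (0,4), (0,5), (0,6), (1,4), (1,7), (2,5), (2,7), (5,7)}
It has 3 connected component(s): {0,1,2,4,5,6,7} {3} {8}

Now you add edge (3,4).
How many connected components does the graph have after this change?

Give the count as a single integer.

Initial component count: 3
Add (3,4): merges two components. Count decreases: 3 -> 2.
New component count: 2

Answer: 2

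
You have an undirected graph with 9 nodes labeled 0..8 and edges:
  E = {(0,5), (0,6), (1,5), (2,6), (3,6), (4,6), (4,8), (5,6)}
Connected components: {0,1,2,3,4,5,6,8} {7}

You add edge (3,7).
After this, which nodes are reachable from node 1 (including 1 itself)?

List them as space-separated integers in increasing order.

Before: nodes reachable from 1: {0,1,2,3,4,5,6,8}
Adding (3,7): merges 1's component with another. Reachability grows.
After: nodes reachable from 1: {0,1,2,3,4,5,6,7,8}

Answer: 0 1 2 3 4 5 6 7 8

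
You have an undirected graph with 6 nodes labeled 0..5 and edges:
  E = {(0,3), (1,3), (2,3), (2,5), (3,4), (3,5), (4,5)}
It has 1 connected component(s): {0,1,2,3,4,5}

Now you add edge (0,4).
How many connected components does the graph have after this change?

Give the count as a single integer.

Answer: 1

Derivation:
Initial component count: 1
Add (0,4): endpoints already in same component. Count unchanged: 1.
New component count: 1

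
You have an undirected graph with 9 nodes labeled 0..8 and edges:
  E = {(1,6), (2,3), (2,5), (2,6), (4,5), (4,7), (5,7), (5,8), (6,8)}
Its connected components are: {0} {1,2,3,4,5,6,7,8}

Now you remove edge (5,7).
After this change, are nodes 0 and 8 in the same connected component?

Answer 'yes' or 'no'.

Answer: no

Derivation:
Initial components: {0} {1,2,3,4,5,6,7,8}
Removing edge (5,7): not a bridge — component count unchanged at 2.
New components: {0} {1,2,3,4,5,6,7,8}
Are 0 and 8 in the same component? no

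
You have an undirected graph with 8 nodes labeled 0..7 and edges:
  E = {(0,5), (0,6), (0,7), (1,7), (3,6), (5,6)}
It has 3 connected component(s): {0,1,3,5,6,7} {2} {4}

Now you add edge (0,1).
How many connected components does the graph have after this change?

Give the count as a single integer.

Answer: 3

Derivation:
Initial component count: 3
Add (0,1): endpoints already in same component. Count unchanged: 3.
New component count: 3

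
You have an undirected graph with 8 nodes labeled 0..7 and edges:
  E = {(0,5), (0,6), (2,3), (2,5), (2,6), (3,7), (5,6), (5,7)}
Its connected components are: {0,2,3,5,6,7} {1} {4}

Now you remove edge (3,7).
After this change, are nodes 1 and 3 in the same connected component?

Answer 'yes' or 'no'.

Initial components: {0,2,3,5,6,7} {1} {4}
Removing edge (3,7): not a bridge — component count unchanged at 3.
New components: {0,2,3,5,6,7} {1} {4}
Are 1 and 3 in the same component? no

Answer: no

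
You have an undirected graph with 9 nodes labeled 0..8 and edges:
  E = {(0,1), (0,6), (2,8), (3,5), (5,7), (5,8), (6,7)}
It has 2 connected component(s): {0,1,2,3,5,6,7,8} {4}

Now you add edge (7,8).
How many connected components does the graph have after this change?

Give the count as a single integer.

Answer: 2

Derivation:
Initial component count: 2
Add (7,8): endpoints already in same component. Count unchanged: 2.
New component count: 2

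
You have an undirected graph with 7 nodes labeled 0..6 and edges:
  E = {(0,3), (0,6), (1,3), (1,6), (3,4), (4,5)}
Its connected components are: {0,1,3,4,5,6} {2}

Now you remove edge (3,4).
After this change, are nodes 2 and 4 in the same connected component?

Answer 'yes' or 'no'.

Initial components: {0,1,3,4,5,6} {2}
Removing edge (3,4): it was a bridge — component count 2 -> 3.
New components: {0,1,3,6} {2} {4,5}
Are 2 and 4 in the same component? no

Answer: no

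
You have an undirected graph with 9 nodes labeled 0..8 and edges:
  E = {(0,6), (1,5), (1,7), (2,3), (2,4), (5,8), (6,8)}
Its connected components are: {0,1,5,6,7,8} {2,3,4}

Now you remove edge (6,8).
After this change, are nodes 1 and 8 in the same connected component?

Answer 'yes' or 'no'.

Initial components: {0,1,5,6,7,8} {2,3,4}
Removing edge (6,8): it was a bridge — component count 2 -> 3.
New components: {0,6} {1,5,7,8} {2,3,4}
Are 1 and 8 in the same component? yes

Answer: yes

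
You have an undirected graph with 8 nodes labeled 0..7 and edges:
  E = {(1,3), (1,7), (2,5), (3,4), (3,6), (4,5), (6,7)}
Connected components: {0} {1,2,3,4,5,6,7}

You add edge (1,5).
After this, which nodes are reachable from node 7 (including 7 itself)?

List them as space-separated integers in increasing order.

Before: nodes reachable from 7: {1,2,3,4,5,6,7}
Adding (1,5): both endpoints already in same component. Reachability from 7 unchanged.
After: nodes reachable from 7: {1,2,3,4,5,6,7}

Answer: 1 2 3 4 5 6 7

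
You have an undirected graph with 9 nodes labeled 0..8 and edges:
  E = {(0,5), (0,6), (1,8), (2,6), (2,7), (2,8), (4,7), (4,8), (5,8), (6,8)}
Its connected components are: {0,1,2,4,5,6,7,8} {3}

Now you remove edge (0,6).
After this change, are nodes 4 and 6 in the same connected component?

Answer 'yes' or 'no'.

Initial components: {0,1,2,4,5,6,7,8} {3}
Removing edge (0,6): not a bridge — component count unchanged at 2.
New components: {0,1,2,4,5,6,7,8} {3}
Are 4 and 6 in the same component? yes

Answer: yes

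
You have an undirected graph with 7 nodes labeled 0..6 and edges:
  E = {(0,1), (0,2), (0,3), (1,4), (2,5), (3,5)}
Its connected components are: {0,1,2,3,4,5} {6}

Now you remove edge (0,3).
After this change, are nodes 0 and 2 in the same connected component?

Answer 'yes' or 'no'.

Answer: yes

Derivation:
Initial components: {0,1,2,3,4,5} {6}
Removing edge (0,3): not a bridge — component count unchanged at 2.
New components: {0,1,2,3,4,5} {6}
Are 0 and 2 in the same component? yes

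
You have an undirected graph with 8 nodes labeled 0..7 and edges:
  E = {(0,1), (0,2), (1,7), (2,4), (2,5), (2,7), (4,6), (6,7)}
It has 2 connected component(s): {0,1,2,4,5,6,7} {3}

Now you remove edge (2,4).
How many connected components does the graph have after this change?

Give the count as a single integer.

Answer: 2

Derivation:
Initial component count: 2
Remove (2,4): not a bridge. Count unchanged: 2.
  After removal, components: {0,1,2,4,5,6,7} {3}
New component count: 2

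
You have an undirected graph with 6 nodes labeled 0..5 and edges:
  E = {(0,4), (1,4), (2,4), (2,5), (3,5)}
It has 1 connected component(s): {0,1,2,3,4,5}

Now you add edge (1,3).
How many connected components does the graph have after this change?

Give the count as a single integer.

Initial component count: 1
Add (1,3): endpoints already in same component. Count unchanged: 1.
New component count: 1

Answer: 1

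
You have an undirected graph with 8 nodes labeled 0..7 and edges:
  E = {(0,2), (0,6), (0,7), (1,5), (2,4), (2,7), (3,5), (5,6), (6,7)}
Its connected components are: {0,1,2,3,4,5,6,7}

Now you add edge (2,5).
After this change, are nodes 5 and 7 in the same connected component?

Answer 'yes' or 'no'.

Answer: yes

Derivation:
Initial components: {0,1,2,3,4,5,6,7}
Adding edge (2,5): both already in same component {0,1,2,3,4,5,6,7}. No change.
New components: {0,1,2,3,4,5,6,7}
Are 5 and 7 in the same component? yes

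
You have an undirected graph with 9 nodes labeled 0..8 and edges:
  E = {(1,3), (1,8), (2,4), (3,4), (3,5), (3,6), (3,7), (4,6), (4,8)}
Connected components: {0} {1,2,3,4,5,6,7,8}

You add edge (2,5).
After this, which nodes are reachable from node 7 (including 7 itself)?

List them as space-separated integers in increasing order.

Before: nodes reachable from 7: {1,2,3,4,5,6,7,8}
Adding (2,5): both endpoints already in same component. Reachability from 7 unchanged.
After: nodes reachable from 7: {1,2,3,4,5,6,7,8}

Answer: 1 2 3 4 5 6 7 8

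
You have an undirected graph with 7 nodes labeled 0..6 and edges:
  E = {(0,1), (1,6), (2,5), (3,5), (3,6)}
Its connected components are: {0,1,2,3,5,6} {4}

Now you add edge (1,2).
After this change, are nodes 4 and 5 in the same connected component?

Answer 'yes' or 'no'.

Initial components: {0,1,2,3,5,6} {4}
Adding edge (1,2): both already in same component {0,1,2,3,5,6}. No change.
New components: {0,1,2,3,5,6} {4}
Are 4 and 5 in the same component? no

Answer: no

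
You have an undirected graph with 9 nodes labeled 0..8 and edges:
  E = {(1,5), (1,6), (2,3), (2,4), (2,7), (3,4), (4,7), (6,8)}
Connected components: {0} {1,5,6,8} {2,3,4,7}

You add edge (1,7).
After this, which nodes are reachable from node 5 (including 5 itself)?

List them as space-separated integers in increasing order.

Before: nodes reachable from 5: {1,5,6,8}
Adding (1,7): merges 5's component with another. Reachability grows.
After: nodes reachable from 5: {1,2,3,4,5,6,7,8}

Answer: 1 2 3 4 5 6 7 8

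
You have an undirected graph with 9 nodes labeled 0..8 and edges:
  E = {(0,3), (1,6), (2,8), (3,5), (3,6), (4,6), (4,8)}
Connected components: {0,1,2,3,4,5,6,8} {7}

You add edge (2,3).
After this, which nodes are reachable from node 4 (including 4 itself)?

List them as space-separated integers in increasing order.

Before: nodes reachable from 4: {0,1,2,3,4,5,6,8}
Adding (2,3): both endpoints already in same component. Reachability from 4 unchanged.
After: nodes reachable from 4: {0,1,2,3,4,5,6,8}

Answer: 0 1 2 3 4 5 6 8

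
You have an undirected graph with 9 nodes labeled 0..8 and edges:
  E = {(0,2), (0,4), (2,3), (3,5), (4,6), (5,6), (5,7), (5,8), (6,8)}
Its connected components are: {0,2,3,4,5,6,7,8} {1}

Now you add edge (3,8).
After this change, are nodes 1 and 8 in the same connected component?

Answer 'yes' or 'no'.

Initial components: {0,2,3,4,5,6,7,8} {1}
Adding edge (3,8): both already in same component {0,2,3,4,5,6,7,8}. No change.
New components: {0,2,3,4,5,6,7,8} {1}
Are 1 and 8 in the same component? no

Answer: no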